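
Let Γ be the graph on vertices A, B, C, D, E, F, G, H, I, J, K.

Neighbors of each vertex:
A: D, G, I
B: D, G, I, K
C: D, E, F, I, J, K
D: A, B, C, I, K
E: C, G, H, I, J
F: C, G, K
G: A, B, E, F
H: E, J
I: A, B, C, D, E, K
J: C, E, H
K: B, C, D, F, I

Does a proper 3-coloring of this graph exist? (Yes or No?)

No

C, D, I, K form a clique, so at least 4 colors are needed.
So 3 colors are not enough.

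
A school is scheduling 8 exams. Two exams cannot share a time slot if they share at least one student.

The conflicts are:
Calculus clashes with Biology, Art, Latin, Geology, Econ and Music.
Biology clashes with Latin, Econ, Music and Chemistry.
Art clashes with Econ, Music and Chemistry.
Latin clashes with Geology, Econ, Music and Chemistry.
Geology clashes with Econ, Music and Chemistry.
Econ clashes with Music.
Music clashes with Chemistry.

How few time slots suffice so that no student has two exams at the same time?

5

Calculus, Latin, Geology, Econ, Music pairwise conflict, so at least 5 time slots are needed.
5 time slots suffice: time slot 1 → {Music}; time slot 2 → {Calculus, Chemistry}; time slot 3 → {Econ}; time slot 4 → {Art, Latin}; time slot 5 → {Biology, Geology}. Every pair that conflicts lands in different time slots.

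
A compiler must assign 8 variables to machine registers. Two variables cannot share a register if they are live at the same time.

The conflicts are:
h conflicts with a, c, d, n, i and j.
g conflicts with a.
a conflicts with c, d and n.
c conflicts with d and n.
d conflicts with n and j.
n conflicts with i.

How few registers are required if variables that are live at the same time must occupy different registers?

5

h, a, c, d, n are mutually in conflict, so at least 5 registers are needed.
5 registers suffice: register 1 → {h, g}; register 2 → {n, j}; register 3 → {d, i}; register 4 → {a}; register 5 → {c}. No two conflicting variables share a register.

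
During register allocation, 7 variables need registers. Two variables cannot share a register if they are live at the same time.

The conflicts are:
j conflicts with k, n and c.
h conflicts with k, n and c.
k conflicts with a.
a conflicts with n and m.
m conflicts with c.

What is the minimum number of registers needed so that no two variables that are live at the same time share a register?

3

The cycle k-a-m-c-j-k has odd length 5, so it cannot be 2-colored; at least 3 registers are needed.
3 registers suffice: register 1 → {k, n, c}; register 2 → {j, h, a}; register 3 → {m}. No two conflicting variables share a register.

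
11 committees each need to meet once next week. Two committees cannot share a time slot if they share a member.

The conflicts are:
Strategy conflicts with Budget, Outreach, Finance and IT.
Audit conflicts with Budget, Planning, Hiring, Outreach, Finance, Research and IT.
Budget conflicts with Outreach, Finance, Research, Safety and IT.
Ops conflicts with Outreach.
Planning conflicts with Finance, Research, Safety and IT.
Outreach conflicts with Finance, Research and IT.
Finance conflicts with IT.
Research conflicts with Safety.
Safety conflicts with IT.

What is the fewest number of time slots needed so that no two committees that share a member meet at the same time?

5

Strategy, Budget, Outreach, Finance, IT are mutually in conflict, so at least 5 time slots are needed.
5 time slots suffice: time slot 1 → {Planning, Hiring, Outreach}; time slot 2 → {Budget, Ops}; time slot 3 → {Research, IT}; time slot 4 → {Strategy, Audit, Safety}; time slot 5 → {Finance}. Each listed conflict is separated.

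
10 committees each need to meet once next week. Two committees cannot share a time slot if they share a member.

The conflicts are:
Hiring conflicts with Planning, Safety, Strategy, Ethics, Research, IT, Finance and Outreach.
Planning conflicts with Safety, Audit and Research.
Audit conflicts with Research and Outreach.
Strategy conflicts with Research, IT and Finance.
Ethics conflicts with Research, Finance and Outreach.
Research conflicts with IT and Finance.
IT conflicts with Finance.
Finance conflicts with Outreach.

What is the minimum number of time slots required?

Hiring, Strategy, Research, IT, Finance all conflict with each other, so at least 5 time slots are needed.
5 time slots suffice: Hiring=1, Planning=3, Safety=2, Audit=1, Strategy=5, Ethics=4, Research=2, IT=4, Finance=3, Outreach=2. No two conflicting committees share a time slot.

5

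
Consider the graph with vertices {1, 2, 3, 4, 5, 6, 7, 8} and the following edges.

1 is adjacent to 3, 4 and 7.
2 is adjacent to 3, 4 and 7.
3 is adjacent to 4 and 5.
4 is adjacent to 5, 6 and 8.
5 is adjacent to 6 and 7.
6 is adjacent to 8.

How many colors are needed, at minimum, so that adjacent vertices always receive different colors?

3

3, 4, 5 are mutually adjacent, so at least 3 colors are needed.
3 colors suffice: color red → {4, 7}; color blue → {1, 2, 5, 8}; color green → {3, 6}. No two adjacent vertices share a color.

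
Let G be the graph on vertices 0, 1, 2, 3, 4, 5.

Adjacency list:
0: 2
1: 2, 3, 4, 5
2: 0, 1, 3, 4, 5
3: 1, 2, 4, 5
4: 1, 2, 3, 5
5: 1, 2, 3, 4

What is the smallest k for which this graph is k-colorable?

5

1, 2, 3, 4, 5 form a clique, so at least 5 colors are needed.
5 colors suffice: color red → {2}; color blue → {0, 3}; color green → {5}; color yellow → {1}; color purple → {4}. No two adjacent vertices share a color.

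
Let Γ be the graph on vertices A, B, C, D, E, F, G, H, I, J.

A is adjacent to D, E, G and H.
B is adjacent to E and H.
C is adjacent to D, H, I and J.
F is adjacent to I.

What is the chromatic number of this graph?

B and H are adjacent, so at least 2 colors are needed.
A valid assignment using 2 colors: A=1, B=1, C=1, D=2, E=2, F=1, G=2, H=2, I=2, J=2. No two adjacent vertices share a color.

2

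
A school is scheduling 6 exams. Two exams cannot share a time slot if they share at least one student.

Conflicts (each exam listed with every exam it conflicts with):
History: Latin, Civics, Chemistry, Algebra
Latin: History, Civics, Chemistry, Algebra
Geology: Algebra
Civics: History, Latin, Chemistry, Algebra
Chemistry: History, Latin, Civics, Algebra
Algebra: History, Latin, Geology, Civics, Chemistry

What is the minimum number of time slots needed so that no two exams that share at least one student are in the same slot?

5

History, Latin, Civics, Chemistry, Algebra are mutually in conflict, so at least 5 time slots are needed.
5 time slots suffice: History=2, Latin=4, Geology=2, Civics=3, Chemistry=5, Algebra=1. Every pair that conflicts lands in different time slots.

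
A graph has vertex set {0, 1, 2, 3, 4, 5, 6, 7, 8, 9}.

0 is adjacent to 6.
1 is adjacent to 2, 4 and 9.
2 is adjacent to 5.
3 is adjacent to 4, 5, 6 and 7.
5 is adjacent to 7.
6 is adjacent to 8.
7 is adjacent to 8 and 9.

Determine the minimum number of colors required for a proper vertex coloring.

3, 5, 7 are pairwise adjacent, so at least 3 colors are needed.
3 colors suffice: 0=blue, 1=red, 2=blue, 3=blue, 4=green, 5=green, 6=red, 7=red, 8=blue, 9=blue. Every edge joins two different colors.

3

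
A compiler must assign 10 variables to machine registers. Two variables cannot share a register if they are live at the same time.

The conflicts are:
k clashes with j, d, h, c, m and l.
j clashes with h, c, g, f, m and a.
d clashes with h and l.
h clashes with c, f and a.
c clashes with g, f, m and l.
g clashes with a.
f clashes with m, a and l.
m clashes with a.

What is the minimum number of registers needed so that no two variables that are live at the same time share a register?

4

j, c, f, m all conflict with each other, so at least 4 registers are needed.
A valid assignment using 4 registers: k=3, j=1, d=2, h=4, c=2, g=3, f=3, m=4, a=2, l=1. Each listed conflict is separated.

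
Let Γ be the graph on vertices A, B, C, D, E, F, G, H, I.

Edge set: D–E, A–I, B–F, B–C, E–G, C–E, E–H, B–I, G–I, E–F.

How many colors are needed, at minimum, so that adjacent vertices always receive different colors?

3

The cycle I-B-F-E-G-I has odd length 5, so it cannot be 2-colored; at least 3 colors are needed.
3 colors suffice: color 1 → {A, B, E}; color 2 → {C, D, F, H, I}; color 3 → {G}. Every edge joins two different colors.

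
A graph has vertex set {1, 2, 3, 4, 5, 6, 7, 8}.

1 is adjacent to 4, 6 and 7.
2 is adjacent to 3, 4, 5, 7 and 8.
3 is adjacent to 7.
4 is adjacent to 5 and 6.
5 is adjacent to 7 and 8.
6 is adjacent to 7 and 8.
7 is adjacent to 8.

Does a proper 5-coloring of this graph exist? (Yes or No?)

Yes

The chromatic number is 4. 2, 5, 7, 8 are mutually adjacent (a clique of size 4), so at least 4 colors are needed.
One proper 4-coloring: 1=green, 2=blue, 3=green, 4=red, 5=yellow, 6=blue, 7=red, 8=green.
Since 5 ≥ 4, a proper 5-coloring certainly exists.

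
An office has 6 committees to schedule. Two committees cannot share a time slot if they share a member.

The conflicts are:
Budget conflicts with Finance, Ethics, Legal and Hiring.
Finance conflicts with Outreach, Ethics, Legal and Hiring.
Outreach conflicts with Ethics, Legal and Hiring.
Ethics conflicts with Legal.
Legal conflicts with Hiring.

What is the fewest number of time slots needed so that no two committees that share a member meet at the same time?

Finance, Outreach, Legal, Hiring pairwise conflict, so at least 4 time slots are needed.
4 time slots suffice: time slot 1 → {Finance}; time slot 2 → {Legal}; time slot 3 → {Ethics, Hiring}; time slot 4 → {Budget, Outreach}. Each listed conflict is separated.

4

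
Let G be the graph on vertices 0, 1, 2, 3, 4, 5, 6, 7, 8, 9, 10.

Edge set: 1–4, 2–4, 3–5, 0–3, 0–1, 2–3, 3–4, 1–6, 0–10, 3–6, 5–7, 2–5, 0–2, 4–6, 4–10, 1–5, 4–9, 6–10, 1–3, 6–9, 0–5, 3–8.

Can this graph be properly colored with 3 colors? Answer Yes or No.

0, 1, 3, 5 are mutually adjacent (a clique of size 4), so at least 4 colors are needed.
So 3 colors are not enough.

No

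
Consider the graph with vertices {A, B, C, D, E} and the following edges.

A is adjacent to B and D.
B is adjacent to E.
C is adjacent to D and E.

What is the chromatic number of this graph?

The cycle E-C-D-A-B-E has odd length 5, so it cannot be 2-colored; at least 3 colors are needed.
3 colors suffice: color 1 → {B, D}; color 2 → {A, C}; color 3 → {E}. Every edge joins two different colors.

3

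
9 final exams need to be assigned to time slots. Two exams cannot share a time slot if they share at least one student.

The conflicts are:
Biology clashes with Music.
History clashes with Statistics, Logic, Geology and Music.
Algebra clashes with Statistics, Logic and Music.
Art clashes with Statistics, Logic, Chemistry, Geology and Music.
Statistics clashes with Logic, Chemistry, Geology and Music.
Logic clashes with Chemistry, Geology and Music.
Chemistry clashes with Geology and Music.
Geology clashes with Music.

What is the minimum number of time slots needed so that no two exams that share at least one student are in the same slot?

6

Art, Statistics, Logic, Chemistry, Geology, Music all conflict with each other, so at least 6 time slots are needed.
6 time slots suffice: Biology=2, History=5, Algebra=4, Art=6, Statistics=3, Logic=2, Chemistry=5, Geology=4, Music=1. Every pair that conflicts lands in different time slots.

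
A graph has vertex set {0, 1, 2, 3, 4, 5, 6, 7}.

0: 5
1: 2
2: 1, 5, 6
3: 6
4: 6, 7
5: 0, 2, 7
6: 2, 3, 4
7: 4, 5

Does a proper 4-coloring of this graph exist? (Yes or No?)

Yes

The chromatic number is 3. The cycle 2-6-4-7-5-2 has odd length 5, so it cannot be 2-colored; at least 3 colors are needed.
3 colors suffice: color a → {1, 5, 6}; color b → {0, 2, 3, 4}; color c → {7}.
Since 4 ≥ 3, a proper 4-coloring certainly exists.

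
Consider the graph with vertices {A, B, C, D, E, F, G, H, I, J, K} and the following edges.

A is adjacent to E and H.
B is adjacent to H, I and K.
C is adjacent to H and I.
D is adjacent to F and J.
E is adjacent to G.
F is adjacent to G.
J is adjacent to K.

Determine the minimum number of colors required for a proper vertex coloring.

The cycle E-A-H-B-K-J-D-F-G-E has odd length 9, so it cannot be 2-colored; at least 3 colors are needed.
3 colors suffice: color red → {A, B, C, F, J}; color blue → {D, E, H, I, K}; color green → {G}. No two adjacent vertices share a color.

3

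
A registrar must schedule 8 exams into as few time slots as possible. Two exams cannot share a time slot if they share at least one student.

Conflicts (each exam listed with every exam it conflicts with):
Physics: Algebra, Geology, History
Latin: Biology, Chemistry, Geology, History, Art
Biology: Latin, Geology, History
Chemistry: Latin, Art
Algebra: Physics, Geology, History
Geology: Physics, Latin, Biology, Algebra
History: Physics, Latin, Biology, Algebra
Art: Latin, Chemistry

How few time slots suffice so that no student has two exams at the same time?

Physics, Algebra, Geology all conflict with each other, so at least 3 time slots are needed.
3 time slots suffice: Physics=3, Latin=1, Biology=3, Chemistry=2, Algebra=1, Geology=2, History=2, Art=3. Each listed conflict is separated.

3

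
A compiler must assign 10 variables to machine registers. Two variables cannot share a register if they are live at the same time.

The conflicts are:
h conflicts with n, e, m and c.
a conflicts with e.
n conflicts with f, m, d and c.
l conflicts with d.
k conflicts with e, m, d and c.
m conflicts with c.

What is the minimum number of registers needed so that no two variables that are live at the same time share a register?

4

h, n, m, c all conflict with each other, so at least 4 registers are needed.
4 registers suffice: register 1 → {a, n, l, k}; register 2 → {h, f, d}; register 3 → {e, m}; register 4 → {c}. Every pair that conflicts lands in different registers.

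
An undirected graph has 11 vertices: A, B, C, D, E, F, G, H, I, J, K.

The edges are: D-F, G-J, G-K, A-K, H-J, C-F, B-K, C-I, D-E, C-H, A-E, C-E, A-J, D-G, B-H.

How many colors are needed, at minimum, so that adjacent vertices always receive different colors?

3

The cycle D-G-J-A-E-D has odd length 5, so it cannot be 2-colored; at least 3 colors are needed.
3 colors suffice: color 1 → {C, D, J, K}; color 2 → {A, F, G, H, I}; color 3 → {B, E}. Every edge joins two different colors.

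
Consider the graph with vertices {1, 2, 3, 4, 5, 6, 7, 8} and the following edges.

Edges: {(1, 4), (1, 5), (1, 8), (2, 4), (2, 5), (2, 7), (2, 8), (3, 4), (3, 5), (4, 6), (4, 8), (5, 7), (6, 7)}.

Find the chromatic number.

3

2, 4, 8 are mutually adjacent, so at least 3 colors are needed.
One proper 3-coloring: 1=blue, 2=blue, 3=blue, 4=red, 5=red, 6=blue, 7=green, 8=green. Every edge joins two different colors.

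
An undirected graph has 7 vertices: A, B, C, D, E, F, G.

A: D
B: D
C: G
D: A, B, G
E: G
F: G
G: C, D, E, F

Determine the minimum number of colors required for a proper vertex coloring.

2

E and G are adjacent, so at least 2 colors are needed.
2 colors suffice: color red → {A, B, G}; color blue → {C, D, E, F}. Each edge has distinct colors on its endpoints.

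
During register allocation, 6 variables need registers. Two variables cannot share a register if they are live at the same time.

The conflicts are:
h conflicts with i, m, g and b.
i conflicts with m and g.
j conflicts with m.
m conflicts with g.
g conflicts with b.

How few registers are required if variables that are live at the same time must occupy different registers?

4

h, i, m, g pairwise conflict, so at least 4 registers are needed.
A valid assignment using 4 registers: h=1, i=4, j=1, m=2, g=3, b=2. Each listed conflict is separated.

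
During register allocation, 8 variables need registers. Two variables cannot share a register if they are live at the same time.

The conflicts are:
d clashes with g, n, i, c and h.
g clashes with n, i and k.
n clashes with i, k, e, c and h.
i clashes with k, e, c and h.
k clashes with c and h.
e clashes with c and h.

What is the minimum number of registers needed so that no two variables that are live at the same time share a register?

n, i, e, h all conflict with each other, so at least 4 registers are needed.
A valid assignment using 4 registers: d=4, g=3, n=2, i=1, k=4, e=4, c=3, h=3. No two conflicting variables share a register.

4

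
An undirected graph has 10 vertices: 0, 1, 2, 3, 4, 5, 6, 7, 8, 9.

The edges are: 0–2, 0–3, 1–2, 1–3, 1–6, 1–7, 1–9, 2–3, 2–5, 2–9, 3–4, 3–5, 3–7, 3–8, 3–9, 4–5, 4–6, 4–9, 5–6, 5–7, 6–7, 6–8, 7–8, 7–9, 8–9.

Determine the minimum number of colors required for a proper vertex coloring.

4

3, 7, 8, 9 form a clique, so at least 4 colors are needed.
4 colors suffice: color red → {3, 6}; color blue → {0, 5, 9}; color green → {2, 4, 7}; color yellow → {1, 8}. No two adjacent vertices share a color.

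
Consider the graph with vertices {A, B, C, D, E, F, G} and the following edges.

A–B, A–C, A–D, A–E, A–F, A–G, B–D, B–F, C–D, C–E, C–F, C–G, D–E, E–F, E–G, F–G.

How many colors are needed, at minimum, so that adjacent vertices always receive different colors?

A, C, E, F, G form a clique, so at least 5 colors are needed.
5 colors suffice: color 1 → {A}; color 2 → {D, F}; color 3 → {B, C}; color 4 → {E}; color 5 → {G}. Every edge joins two different colors.

5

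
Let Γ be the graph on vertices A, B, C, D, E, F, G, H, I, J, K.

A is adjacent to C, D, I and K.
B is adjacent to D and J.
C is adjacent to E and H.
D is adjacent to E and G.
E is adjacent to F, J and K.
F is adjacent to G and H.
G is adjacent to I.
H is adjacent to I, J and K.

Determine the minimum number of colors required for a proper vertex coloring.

2

C and H are adjacent, so at least 2 colors are needed.
2 colors suffice: A=red, B=red, C=blue, D=blue, E=red, F=blue, G=red, H=red, I=blue, J=blue, K=blue. Each edge has distinct colors on its endpoints.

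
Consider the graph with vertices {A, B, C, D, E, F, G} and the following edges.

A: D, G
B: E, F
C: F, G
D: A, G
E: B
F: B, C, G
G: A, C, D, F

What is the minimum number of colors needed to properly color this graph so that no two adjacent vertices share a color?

A, D, G are mutually adjacent, so at least 3 colors are needed.
A valid assignment using 3 colors: A=2, B=1, C=3, D=3, E=2, F=2, G=1. Every edge joins two different colors.

3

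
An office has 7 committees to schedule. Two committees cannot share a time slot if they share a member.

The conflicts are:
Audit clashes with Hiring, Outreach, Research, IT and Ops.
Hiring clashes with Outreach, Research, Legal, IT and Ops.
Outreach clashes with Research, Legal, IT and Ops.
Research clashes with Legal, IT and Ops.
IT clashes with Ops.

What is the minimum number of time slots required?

6

Audit, Hiring, Outreach, Research, IT, Ops pairwise conflict, so at least 6 time slots are needed.
A valid assignment using 6 time slots: Audit=6, Hiring=2, Outreach=3, Research=1, Legal=4, IT=4, Ops=5. No two conflicting committees share a time slot.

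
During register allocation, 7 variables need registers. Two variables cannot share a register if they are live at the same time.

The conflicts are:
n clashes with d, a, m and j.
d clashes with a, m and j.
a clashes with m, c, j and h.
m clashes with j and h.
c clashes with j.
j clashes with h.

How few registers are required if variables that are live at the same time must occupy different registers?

n, d, a, m, j pairwise conflict, so at least 5 registers are needed.
5 registers suffice: n=5, d=4, a=1, m=3, c=3, j=2, h=4. Every pair that conflicts lands in different registers.

5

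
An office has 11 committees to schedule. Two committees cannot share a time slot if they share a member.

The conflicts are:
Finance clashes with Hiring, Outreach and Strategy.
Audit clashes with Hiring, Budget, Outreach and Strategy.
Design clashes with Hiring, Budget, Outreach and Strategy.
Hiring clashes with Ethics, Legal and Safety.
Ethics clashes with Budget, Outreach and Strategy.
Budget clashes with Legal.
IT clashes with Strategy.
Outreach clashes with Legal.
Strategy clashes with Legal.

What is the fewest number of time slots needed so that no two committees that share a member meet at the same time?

Audit and Strategy conflict, so at least 2 time slots are needed.
2 time slots suffice: time slot 1 → {Hiring, Budget, Outreach, Strategy}; time slot 2 → {Finance, Audit, Design, Ethics, IT, Legal, Safety}. Each listed conflict is separated.

2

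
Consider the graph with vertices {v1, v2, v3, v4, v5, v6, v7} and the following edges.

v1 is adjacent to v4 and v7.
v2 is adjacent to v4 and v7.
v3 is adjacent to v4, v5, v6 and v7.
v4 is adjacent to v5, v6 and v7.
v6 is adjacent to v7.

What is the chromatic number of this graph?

4

v3, v4, v6, v7 are mutually adjacent (a clique of size 4), so at least 4 colors are needed.
4 colors suffice: color 1 → {v4}; color 2 → {v5, v7}; color 3 → {v1, v2, v3}; color 4 → {v6}. No two adjacent vertices share a color.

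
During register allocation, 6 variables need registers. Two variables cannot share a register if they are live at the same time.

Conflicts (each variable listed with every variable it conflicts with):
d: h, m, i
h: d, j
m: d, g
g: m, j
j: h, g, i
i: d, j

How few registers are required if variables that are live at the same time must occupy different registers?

3

The cycle g-m-d-h-j-g has odd length 5, so it cannot be 2-colored; at least 3 registers are needed.
A valid assignment using 3 registers: d=1, h=2, m=2, g=3, j=1, i=2. No two conflicting variables share a register.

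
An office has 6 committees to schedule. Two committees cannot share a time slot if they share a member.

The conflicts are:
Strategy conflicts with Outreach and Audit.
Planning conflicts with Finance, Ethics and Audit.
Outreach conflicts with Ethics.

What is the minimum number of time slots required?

3

The cycle Ethics-Outreach-Strategy-Audit-Planning-Ethics has odd length 5, so it cannot be 2-colored; at least 3 time slots are needed.
3 time slots suffice: time slot 1 → {Strategy, Planning}; time slot 2 → {Outreach, Finance, Audit}; time slot 3 → {Ethics}. Every pair that conflicts lands in different time slots.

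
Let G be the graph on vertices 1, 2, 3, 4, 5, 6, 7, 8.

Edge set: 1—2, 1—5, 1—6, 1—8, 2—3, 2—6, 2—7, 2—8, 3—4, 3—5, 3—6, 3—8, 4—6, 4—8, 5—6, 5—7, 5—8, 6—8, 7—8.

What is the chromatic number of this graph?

3, 4, 6, 8 are pairwise adjacent (a clique of size 4), so at least 4 colors are needed.
4 colors suffice: color a → {8}; color b → {6, 7}; color c → {1, 3}; color d → {2, 4, 5}. Each edge has distinct colors on its endpoints.

4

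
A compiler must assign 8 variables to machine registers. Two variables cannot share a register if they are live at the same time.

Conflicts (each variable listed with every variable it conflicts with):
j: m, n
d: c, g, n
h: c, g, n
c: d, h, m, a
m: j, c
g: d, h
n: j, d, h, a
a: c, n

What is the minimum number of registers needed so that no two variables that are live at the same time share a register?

The cycle d-n-j-m-c-d has odd length 5, so it cannot be 2-colored; at least 3 registers are needed.
3 registers suffice: register 1 → {c, g, n}; register 2 → {j, d, h, a}; register 3 → {m}. Every pair that conflicts lands in different registers.

3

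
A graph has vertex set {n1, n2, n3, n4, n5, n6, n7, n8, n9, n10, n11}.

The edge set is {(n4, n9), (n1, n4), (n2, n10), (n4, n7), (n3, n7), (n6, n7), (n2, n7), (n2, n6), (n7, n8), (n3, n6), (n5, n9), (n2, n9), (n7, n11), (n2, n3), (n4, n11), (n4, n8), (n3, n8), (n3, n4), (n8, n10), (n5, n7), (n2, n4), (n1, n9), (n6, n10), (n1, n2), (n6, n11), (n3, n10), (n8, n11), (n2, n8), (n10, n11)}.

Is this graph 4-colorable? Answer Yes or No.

No

n2, n3, n4, n7, n8 are mutually adjacent (a clique of size 5), so at least 5 colors are needed.
So 4 colors are not enough.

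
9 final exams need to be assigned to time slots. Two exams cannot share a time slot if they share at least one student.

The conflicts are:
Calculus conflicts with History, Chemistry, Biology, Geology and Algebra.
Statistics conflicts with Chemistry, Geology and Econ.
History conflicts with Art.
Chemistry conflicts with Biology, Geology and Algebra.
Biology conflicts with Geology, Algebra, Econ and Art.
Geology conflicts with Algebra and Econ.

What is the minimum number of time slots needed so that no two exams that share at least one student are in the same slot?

5

Calculus, Chemistry, Biology, Geology, Algebra are mutually in conflict, so at least 5 time slots are needed.
5 time slots suffice: Calculus=3, Statistics=1, History=1, Chemistry=4, Biology=1, Geology=2, Algebra=5, Econ=3, Art=2. No two conflicting exams share a time slot.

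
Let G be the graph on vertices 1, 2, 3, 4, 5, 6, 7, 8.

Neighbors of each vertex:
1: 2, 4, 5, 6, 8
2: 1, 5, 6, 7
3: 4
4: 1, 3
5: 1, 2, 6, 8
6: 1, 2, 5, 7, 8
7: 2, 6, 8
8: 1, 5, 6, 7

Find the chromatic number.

4

1, 5, 6, 8 are mutually adjacent (a clique of size 4), so at least 4 colors are needed.
One proper 4-coloring: 1=blue, 2=yellow, 3=blue, 4=red, 5=green, 6=red, 7=blue, 8=yellow. Every edge joins two different colors.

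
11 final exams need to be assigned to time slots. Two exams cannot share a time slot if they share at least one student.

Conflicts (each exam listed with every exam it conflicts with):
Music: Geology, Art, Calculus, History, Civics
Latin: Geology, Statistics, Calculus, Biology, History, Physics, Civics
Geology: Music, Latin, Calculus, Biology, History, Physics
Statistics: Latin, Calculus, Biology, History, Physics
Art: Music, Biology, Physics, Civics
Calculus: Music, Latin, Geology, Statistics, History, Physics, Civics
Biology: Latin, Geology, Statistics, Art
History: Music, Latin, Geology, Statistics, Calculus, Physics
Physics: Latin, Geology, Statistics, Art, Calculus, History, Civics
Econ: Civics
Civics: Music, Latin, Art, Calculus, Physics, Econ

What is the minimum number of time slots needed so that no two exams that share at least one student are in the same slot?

Latin, Geology, Calculus, History, Physics pairwise conflict, so at least 5 time slots are needed.
5 time slots suffice: time slot 1 → {Music, Latin, Econ}; time slot 2 → {Biology, Physics}; time slot 3 → {Art, Calculus}; time slot 4 → {History, Civics}; time slot 5 → {Geology, Statistics}. Every pair that conflicts lands in different time slots.

5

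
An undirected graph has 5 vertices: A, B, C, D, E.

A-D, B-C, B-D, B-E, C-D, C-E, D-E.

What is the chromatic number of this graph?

B, C, D, E are pairwise adjacent (a clique of size 4), so at least 4 colors are needed.
4 colors suffice: A=blue, B=green, C=blue, D=red, E=yellow. Each edge has distinct colors on its endpoints.

4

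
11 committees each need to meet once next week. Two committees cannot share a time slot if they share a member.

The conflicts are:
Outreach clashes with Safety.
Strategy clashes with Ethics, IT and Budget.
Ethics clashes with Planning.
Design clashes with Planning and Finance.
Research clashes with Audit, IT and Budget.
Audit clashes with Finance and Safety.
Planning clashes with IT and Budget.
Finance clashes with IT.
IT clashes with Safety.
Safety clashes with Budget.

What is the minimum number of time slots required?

Safety and Budget conflict, so at least 2 time slots are needed.
Using 2 time slots: Outreach=1, Strategy=2, Ethics=1, Design=1, Research=2, Audit=1, Planning=2, Finance=2, IT=1, Safety=2, Budget=1. Every pair that conflicts lands in different time slots.

2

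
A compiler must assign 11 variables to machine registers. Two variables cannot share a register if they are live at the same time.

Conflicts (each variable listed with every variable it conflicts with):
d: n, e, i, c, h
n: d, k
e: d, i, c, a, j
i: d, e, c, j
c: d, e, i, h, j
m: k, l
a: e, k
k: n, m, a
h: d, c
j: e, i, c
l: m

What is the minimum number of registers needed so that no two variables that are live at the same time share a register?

4

e, i, c, j are mutually in conflict, so at least 4 registers are needed.
4 registers suffice: register 1 → {e, k, h, l}; register 2 → {n, c, m, a}; register 3 → {d, j}; register 4 → {i}. No two conflicting variables share a register.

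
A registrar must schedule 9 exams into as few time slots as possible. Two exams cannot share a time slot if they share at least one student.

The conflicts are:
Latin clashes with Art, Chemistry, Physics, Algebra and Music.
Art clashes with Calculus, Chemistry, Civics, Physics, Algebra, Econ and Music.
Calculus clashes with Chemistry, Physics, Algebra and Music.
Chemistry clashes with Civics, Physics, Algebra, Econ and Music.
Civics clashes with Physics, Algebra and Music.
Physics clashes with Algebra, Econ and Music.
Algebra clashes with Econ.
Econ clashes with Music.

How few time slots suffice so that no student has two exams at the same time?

5

Art, Calculus, Chemistry, Physics, Algebra are mutually in conflict, so at least 5 time slots are needed.
5 time slots suffice: time slot 1 → {Chemistry}; time slot 2 → {Physics}; time slot 3 → {Art}; time slot 4 → {Algebra, Music}; time slot 5 → {Latin, Calculus, Civics, Econ}. No two conflicting exams share a time slot.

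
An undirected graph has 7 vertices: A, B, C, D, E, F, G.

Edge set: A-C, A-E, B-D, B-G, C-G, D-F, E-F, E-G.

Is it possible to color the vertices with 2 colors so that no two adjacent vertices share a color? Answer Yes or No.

No

The cycle E-F-D-B-G-E has odd length 5, so it cannot be 2-colored; at least 3 colors are needed.
So 2 colors are not enough.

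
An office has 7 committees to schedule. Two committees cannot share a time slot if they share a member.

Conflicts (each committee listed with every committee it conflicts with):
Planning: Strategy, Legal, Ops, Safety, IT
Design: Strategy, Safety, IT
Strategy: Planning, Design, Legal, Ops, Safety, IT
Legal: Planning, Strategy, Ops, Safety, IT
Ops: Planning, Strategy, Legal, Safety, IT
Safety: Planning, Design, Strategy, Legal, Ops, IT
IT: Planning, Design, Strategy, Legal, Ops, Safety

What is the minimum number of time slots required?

6

Planning, Strategy, Legal, Ops, Safety, IT all conflict with each other, so at least 6 time slots are needed.
6 time slots suffice: Planning=4, Design=4, Strategy=1, Legal=5, Ops=6, Safety=3, IT=2. Every pair that conflicts lands in different time slots.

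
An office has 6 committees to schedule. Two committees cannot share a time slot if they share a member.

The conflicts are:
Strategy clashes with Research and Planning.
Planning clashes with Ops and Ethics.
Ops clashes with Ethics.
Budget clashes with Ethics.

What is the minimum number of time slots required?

3

Planning, Ops, Ethics pairwise conflict, so at least 3 time slots are needed.
3 time slots suffice: time slot 1 → {Strategy, Ethics}; time slot 2 → {Research, Planning, Budget}; time slot 3 → {Ops}. No two conflicting committees share a time slot.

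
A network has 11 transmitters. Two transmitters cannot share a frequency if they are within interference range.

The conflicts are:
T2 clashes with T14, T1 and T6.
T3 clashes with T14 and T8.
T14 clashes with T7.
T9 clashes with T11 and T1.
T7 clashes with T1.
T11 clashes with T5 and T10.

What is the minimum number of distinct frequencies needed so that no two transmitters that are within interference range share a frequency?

T11 and T5 conflict, so at least 2 frequencies are needed.
2 frequencies suffice: frequency 1 → {T14, T11, T1, T6, T8}; frequency 2 → {T2, T3, T9, T7, T5, T10}. No two conflicting transmitters share a frequency.

2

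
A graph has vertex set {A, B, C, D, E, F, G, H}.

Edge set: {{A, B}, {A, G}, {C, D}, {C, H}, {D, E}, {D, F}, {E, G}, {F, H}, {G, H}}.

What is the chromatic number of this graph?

The cycle F-D-E-G-H-F has odd length 5, so it cannot be 2-colored; at least 3 colors are needed.
One proper 3-coloring: A=1, B=2, C=2, D=1, E=3, F=2, G=2, H=1. No two adjacent vertices share a color.

3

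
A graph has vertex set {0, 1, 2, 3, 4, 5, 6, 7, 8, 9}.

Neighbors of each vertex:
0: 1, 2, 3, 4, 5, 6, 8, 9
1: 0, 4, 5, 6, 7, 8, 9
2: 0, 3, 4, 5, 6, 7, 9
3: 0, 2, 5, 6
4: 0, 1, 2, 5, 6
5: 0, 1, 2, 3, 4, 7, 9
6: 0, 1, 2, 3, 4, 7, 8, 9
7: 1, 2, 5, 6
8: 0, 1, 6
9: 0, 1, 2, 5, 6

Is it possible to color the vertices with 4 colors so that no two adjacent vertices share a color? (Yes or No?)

Yes

The chromatic number is 4. 0, 1, 4, 5 are mutually adjacent (a clique of size 4), so at least 4 colors are needed.
4 colors suffice: color a → {0, 7}; color b → {5, 6}; color c → {1, 2}; color d → {3, 4, 8, 9}.
That is already a proper 4-coloring.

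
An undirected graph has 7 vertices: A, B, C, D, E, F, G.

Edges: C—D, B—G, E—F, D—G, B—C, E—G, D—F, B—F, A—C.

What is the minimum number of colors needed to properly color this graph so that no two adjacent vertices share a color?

B and G are adjacent, so at least 2 colors are needed.
2 colors suffice: color 1 → {A, B, D, E}; color 2 → {C, F, G}. No two adjacent vertices share a color.

2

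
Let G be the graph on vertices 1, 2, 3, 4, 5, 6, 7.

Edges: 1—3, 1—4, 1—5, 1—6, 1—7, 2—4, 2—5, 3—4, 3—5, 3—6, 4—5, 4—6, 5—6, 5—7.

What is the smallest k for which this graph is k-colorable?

1, 3, 4, 5, 6 are pairwise adjacent (a clique of size 5), so at least 5 colors are needed.
5 colors suffice: color red → {5}; color blue → {4, 7}; color green → {1, 2}; color yellow → {6}; color purple → {3}. Each edge has distinct colors on its endpoints.

5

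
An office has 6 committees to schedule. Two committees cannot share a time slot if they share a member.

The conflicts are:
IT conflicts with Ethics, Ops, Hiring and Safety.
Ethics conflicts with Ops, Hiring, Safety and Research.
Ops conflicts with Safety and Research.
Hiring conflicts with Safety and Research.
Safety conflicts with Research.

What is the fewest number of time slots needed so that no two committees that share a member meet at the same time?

4

Ethics, Hiring, Safety, Research all conflict with each other, so at least 4 time slots are needed.
Using 4 time slots: IT=4, Ethics=1, Ops=3, Hiring=3, Safety=2, Research=4. No two conflicting committees share a time slot.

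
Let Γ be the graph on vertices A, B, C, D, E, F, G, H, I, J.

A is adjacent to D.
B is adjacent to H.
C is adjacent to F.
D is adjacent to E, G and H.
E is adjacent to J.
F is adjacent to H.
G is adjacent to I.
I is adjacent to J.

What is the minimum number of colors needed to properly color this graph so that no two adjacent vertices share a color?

The cycle E-D-G-I-J-E has odd length 5, so it cannot be 2-colored; at least 3 colors are needed.
A valid assignment using 3 colors: A=2, B=1, C=2, D=1, E=2, F=1, G=2, H=2, I=1, J=3. Each edge has distinct colors on its endpoints.

3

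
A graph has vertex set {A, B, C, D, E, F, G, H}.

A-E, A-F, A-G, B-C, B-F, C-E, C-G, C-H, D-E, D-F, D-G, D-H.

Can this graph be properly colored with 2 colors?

No

The cycle G-A-F-B-C-G has odd length 5, so it cannot be 2-colored; at least 3 colors are needed.
So 2 colors are not enough.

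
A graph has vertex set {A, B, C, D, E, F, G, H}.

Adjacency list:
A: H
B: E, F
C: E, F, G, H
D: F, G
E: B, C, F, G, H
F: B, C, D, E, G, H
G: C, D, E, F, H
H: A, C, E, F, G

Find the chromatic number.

5

C, E, F, G, H form a clique, so at least 5 colors are needed.
5 colors suffice: color red → {A, F}; color blue → {D, E}; color green → {B, H}; color yellow → {G}; color purple → {C}. Every edge joins two different colors.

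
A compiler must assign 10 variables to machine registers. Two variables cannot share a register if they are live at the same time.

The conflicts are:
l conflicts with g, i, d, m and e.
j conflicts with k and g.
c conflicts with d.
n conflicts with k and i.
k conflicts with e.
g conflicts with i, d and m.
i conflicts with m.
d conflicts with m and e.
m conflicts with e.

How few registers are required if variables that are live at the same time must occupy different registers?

4

l, g, i, m all conflict with each other, so at least 4 registers are needed.
4 registers suffice: register 1 → {c, n, g, e}; register 2 → {k, m}; register 3 → {j, i, d}; register 4 → {l}. No two conflicting variables share a register.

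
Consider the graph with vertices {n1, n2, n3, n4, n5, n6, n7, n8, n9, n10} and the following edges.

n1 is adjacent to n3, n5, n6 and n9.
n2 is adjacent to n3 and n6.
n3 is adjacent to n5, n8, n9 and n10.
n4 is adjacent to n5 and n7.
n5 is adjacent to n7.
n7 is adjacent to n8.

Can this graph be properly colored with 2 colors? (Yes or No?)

n1, n3, n9 form a triangle, so at least 3 colors are needed.
So 2 colors are not enough.

No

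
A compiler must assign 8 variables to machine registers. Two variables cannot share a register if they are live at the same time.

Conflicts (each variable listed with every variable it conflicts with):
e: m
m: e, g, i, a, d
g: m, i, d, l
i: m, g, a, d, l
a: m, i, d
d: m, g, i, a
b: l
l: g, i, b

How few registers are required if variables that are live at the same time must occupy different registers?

4

m, i, a, d all conflict with each other, so at least 4 registers are needed.
4 registers suffice: e=2, m=1, g=3, i=2, a=3, d=4, b=2, l=1. No two conflicting variables share a register.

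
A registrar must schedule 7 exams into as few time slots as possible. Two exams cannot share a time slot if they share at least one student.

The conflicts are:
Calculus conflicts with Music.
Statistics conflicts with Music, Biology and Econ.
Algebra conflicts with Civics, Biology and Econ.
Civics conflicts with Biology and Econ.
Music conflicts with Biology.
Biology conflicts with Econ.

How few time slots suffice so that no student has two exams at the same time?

Algebra, Civics, Biology, Econ pairwise conflict, so at least 4 time slots are needed.
A valid assignment using 4 time slots: Calculus=1, Statistics=3, Algebra=4, Civics=3, Music=2, Biology=1, Econ=2. Every pair that conflicts lands in different time slots.

4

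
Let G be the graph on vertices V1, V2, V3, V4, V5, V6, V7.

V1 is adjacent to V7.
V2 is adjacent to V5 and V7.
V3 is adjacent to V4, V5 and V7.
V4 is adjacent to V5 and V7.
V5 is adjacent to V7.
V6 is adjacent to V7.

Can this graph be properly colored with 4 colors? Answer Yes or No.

Yes

The chromatic number is 4. V3, V4, V5, V7 are mutually adjacent (a clique of size 4), so at least 4 colors are needed.
4 colors suffice: color 1 → {V7}; color 2 → {V1, V5, V6}; color 3 → {V2, V3}; color 4 → {V4}.
That is already a proper 4-coloring.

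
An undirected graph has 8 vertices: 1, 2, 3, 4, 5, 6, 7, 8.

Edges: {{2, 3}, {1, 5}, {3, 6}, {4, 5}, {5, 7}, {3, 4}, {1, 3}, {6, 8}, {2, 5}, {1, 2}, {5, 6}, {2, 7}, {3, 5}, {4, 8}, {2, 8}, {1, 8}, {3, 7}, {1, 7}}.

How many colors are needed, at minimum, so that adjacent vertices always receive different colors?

5

1, 2, 3, 5, 7 are mutually adjacent (a clique of size 5), so at least 5 colors are needed.
5 colors suffice: color a → {5, 8}; color b → {3}; color c → {2, 4, 6}; color d → {1}; color e → {7}. No two adjacent vertices share a color.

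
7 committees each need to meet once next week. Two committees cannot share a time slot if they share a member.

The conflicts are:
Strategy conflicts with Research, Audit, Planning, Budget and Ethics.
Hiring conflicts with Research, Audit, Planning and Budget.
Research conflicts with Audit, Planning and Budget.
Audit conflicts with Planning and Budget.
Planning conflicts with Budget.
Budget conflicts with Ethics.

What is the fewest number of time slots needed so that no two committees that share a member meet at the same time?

5

Hiring, Research, Audit, Planning, Budget are mutually in conflict, so at least 5 time slots are needed.
5 time slots suffice: Strategy=5, Hiring=5, Research=2, Audit=3, Planning=4, Budget=1, Ethics=2. Each listed conflict is separated.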